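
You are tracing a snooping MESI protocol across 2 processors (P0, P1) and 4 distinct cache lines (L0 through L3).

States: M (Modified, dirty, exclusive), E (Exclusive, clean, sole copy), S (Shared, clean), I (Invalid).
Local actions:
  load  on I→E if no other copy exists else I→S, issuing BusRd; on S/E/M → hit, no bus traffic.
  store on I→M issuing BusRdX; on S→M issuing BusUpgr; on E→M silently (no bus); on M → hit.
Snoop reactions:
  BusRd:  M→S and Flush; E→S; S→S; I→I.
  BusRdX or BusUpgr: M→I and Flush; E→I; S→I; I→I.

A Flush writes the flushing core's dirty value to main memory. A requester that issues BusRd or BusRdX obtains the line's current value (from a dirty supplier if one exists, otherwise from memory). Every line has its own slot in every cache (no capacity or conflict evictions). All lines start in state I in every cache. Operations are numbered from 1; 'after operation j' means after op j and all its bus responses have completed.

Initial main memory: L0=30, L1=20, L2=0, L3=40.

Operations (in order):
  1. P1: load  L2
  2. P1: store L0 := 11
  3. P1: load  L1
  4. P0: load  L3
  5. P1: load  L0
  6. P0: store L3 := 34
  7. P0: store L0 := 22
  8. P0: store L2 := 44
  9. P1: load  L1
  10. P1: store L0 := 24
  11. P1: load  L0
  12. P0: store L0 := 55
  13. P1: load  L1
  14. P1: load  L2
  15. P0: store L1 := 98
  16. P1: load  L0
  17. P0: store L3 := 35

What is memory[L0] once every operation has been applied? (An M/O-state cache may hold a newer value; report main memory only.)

[1] P1: load  L2 | P0:I, P1:E(0) | bus: BusRd
[2] P1: store L0 := 11 | P0:I, P1:M(11) | bus: BusRdX
[3] P1: load  L1 | P0:I, P1:E(20) | bus: BusRd
[4] P0: load  L3 | P0:E(40), P1:I | bus: BusRd
[5] P1: load  L0 | P0:I, P1:M(11) | bus: none
[6] P0: store L3 := 34 | P0:M(34), P1:I | bus: none
[7] P0: store L0 := 22 | P0:M(22), P1:I | bus: BusRdX,Flush
[8] P0: store L2 := 44 | P0:M(44), P1:I | bus: BusRdX
[9] P1: load  L1 | P0:I, P1:E(20) | bus: none
[10] P1: store L0 := 24 | P0:I, P1:M(24) | bus: BusRdX,Flush
[11] P1: load  L0 | P0:I, P1:M(24) | bus: none
[12] P0: store L0 := 55 | P0:M(55), P1:I | bus: BusRdX,Flush
[13] P1: load  L1 | P0:I, P1:E(20) | bus: none
[14] P1: load  L2 | P0:S(44), P1:S(44) | bus: BusRd,Flush
[15] P0: store L1 := 98 | P0:M(98), P1:I | bus: BusRdX
[16] P1: load  L0 | P0:S(55), P1:S(55) | bus: BusRd,Flush
[17] P0: store L3 := 35 | P0:M(35), P1:I | bus: none

memory[L0] = 55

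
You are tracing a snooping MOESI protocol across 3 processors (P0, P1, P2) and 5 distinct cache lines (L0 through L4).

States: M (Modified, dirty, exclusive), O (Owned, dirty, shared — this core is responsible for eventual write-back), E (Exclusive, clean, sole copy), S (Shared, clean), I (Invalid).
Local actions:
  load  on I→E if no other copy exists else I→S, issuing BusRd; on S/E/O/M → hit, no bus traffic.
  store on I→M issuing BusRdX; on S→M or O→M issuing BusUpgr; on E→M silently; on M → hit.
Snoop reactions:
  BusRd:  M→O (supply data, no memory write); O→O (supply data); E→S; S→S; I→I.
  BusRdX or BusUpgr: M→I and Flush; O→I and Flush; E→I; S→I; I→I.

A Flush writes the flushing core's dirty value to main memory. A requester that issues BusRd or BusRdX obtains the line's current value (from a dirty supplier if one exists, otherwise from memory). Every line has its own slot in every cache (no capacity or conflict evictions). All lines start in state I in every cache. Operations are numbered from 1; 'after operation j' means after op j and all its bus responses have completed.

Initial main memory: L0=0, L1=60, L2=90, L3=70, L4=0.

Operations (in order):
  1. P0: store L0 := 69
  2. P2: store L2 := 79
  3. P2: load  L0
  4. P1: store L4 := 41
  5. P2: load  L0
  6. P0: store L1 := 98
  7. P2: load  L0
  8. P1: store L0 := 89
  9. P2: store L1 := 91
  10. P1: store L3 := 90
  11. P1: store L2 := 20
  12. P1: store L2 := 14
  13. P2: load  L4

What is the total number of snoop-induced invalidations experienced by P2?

  op1 P0: store L0 := 69 → M/I/I on L0; bus BusRdX; mem=0
  op2 P2: store L2 := 79 → I/I/M on L2; bus BusRdX; mem=90
  op3 P2: load  L0 → O/I/S on L0; bus BusRd; mem=0
  op4 P1: store L4 := 41 → I/M/I on L4; bus BusRdX; mem=0
  op5 P2: load  L0 → O/I/S on L0; bus (none); mem=0
  op6 P0: store L1 := 98 → M/I/I on L1; bus BusRdX; mem=60
  op7 P2: load  L0 → O/I/S on L0; bus (none); mem=0
  op8 P1: store L0 := 89 → I/M/I on L0; bus BusRdX Flush; mem=69
  op9 P2: store L1 := 91 → I/I/M on L1; bus BusRdX Flush; mem=98
  op10 P1: store L3 := 90 → I/M/I on L3; bus BusRdX; mem=70
  op11 P1: store L2 := 20 → I/M/I on L2; bus BusRdX Flush; mem=79
  op12 P1: store L2 := 14 → I/M/I on L2; bus (none); mem=79
  op13 P2: load  L4 → I/O/S on L4; bus BusRd; mem=0

invalidations = 2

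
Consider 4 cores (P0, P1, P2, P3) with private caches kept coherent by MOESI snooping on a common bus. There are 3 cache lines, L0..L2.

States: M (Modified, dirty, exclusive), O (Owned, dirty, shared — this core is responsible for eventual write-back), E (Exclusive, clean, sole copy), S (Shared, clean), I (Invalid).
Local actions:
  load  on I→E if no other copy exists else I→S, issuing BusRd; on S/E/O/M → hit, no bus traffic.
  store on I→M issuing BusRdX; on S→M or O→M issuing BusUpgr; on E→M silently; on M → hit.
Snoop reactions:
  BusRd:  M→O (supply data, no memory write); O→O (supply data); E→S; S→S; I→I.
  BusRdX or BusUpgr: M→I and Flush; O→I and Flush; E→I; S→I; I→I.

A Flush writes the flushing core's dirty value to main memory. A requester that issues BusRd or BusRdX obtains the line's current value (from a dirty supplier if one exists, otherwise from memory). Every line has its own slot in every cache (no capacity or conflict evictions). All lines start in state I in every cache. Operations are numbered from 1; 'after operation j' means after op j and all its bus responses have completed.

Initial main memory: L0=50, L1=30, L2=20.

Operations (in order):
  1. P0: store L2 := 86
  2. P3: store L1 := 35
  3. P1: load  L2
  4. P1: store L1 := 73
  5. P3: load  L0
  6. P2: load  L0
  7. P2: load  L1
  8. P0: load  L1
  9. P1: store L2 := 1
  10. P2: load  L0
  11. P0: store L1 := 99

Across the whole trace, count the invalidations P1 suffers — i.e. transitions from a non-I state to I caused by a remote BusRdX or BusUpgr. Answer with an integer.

  op1 P0: store L2 := 86 → M/I/I/I on L2; bus BusRdX; mem=20
  op2 P3: store L1 := 35 → I/I/I/M on L1; bus BusRdX; mem=30
  op3 P1: load  L2 → O/S/I/I on L2; bus BusRd; mem=20
  op4 P1: store L1 := 73 → I/M/I/I on L1; bus BusRdX Flush; mem=35
  op5 P3: load  L0 → I/I/I/E on L0; bus BusRd; mem=50
  op6 P2: load  L0 → I/I/S/S on L0; bus BusRd; mem=50
  op7 P2: load  L1 → I/O/S/I on L1; bus BusRd; mem=35
  op8 P0: load  L1 → S/O/S/I on L1; bus BusRd; mem=35
  op9 P1: store L2 := 1 → I/M/I/I on L2; bus BusUpgr Flush; mem=86
  op10 P2: load  L0 → I/I/S/S on L0; bus (none); mem=50
  op11 P0: store L1 := 99 → M/I/I/I on L1; bus BusUpgr Flush; mem=73

invalidations = 1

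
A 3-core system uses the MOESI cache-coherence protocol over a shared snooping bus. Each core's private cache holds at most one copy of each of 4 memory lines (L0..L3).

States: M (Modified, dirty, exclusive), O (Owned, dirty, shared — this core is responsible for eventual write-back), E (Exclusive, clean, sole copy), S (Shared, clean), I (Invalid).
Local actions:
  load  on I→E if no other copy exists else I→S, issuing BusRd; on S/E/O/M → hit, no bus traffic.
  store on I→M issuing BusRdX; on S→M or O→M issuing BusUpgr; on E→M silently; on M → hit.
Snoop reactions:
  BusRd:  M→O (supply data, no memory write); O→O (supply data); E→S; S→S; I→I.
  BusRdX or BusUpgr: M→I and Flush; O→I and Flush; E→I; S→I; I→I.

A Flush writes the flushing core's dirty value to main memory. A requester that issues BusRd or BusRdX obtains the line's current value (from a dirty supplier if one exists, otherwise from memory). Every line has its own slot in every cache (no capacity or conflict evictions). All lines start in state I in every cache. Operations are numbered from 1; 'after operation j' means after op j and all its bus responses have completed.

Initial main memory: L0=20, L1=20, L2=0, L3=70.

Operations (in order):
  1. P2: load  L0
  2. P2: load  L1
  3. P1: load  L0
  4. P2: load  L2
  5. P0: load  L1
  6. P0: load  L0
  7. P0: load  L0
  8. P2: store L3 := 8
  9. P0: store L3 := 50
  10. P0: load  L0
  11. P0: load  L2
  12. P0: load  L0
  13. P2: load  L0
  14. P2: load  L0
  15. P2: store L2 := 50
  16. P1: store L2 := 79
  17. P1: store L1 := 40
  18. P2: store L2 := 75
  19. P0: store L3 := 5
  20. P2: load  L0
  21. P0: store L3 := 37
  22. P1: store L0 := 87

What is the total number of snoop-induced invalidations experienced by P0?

  op1 P2: load  L0 → I/I/E on L0; bus BusRd; mem=20
  op2 P2: load  L1 → I/I/E on L1; bus BusRd; mem=20
  op3 P1: load  L0 → I/S/S on L0; bus BusRd; mem=20
  op4 P2: load  L2 → I/I/E on L2; bus BusRd; mem=0
  op5 P0: load  L1 → S/I/S on L1; bus BusRd; mem=20
  op6 P0: load  L0 → S/S/S on L0; bus BusRd; mem=20
  op7 P0: load  L0 → S/S/S on L0; bus (none); mem=20
  op8 P2: store L3 := 8 → I/I/M on L3; bus BusRdX; mem=70
  op9 P0: store L3 := 50 → M/I/I on L3; bus BusRdX Flush; mem=8
  op10 P0: load  L0 → S/S/S on L0; bus (none); mem=20
  op11 P0: load  L2 → S/I/S on L2; bus BusRd; mem=0
  op12 P0: load  L0 → S/S/S on L0; bus (none); mem=20
  op13 P2: load  L0 → S/S/S on L0; bus (none); mem=20
  op14 P2: load  L0 → S/S/S on L0; bus (none); mem=20
  op15 P2: store L2 := 50 → I/I/M on L2; bus BusUpgr; mem=0
  op16 P1: store L2 := 79 → I/M/I on L2; bus BusRdX Flush; mem=50
  op17 P1: store L1 := 40 → I/M/I on L1; bus BusRdX; mem=20
  op18 P2: store L2 := 75 → I/I/M on L2; bus BusRdX Flush; mem=79
  op19 P0: store L3 := 5 → M/I/I on L3; bus (none); mem=8
  op20 P2: load  L0 → S/S/S on L0; bus (none); mem=20
  op21 P0: store L3 := 37 → M/I/I on L3; bus (none); mem=8
  op22 P1: store L0 := 87 → I/M/I on L0; bus BusUpgr; mem=20

invalidations = 3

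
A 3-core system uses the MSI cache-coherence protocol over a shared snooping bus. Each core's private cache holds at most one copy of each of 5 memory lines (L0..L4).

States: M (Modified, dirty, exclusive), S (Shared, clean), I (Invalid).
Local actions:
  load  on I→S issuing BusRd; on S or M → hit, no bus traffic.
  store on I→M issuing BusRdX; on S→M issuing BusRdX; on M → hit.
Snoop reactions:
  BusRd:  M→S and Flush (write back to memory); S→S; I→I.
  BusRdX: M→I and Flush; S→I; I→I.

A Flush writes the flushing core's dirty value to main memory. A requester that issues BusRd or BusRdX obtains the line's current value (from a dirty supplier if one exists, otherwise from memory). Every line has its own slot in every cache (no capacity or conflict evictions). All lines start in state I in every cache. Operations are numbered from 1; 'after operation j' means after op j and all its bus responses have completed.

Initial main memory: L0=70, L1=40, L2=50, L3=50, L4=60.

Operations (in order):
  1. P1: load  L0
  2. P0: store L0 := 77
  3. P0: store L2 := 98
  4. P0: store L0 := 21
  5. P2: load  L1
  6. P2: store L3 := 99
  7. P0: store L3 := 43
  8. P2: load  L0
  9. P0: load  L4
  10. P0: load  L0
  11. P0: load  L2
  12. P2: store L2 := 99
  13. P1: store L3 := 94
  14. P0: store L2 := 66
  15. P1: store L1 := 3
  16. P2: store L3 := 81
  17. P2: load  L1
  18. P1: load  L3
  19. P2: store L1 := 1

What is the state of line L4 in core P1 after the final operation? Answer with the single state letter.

state = I

[1] P1: load  L0 | P0:I, P1:S(70), P2:I | bus: BusRd
[2] P0: store L0 := 77 | P0:M(77), P1:I, P2:I | bus: BusRdX
[3] P0: store L2 := 98 | P0:M(98), P1:I, P2:I | bus: BusRdX
[4] P0: store L0 := 21 | P0:M(21), P1:I, P2:I | bus: none
[5] P2: load  L1 | P0:I, P1:I, P2:S(40) | bus: BusRd
[6] P2: store L3 := 99 | P0:I, P1:I, P2:M(99) | bus: BusRdX
[7] P0: store L3 := 43 | P0:M(43), P1:I, P2:I | bus: BusRdX,Flush
[8] P2: load  L0 | P0:S(21), P1:I, P2:S(21) | bus: BusRd,Flush
[9] P0: load  L4 | P0:S(60), P1:I, P2:I | bus: BusRd
[10] P0: load  L0 | P0:S(21), P1:I, P2:S(21) | bus: none
[11] P0: load  L2 | P0:M(98), P1:I, P2:I | bus: none
[12] P2: store L2 := 99 | P0:I, P1:I, P2:M(99) | bus: BusRdX,Flush
[13] P1: store L3 := 94 | P0:I, P1:M(94), P2:I | bus: BusRdX,Flush
[14] P0: store L2 := 66 | P0:M(66), P1:I, P2:I | bus: BusRdX,Flush
[15] P1: store L1 := 3 | P0:I, P1:M(3), P2:I | bus: BusRdX
[16] P2: store L3 := 81 | P0:I, P1:I, P2:M(81) | bus: BusRdX,Flush
[17] P2: load  L1 | P0:I, P1:S(3), P2:S(3) | bus: BusRd,Flush
[18] P1: load  L3 | P0:I, P1:S(81), P2:S(81) | bus: BusRd,Flush
[19] P2: store L1 := 1 | P0:I, P1:I, P2:M(1) | bus: BusRdX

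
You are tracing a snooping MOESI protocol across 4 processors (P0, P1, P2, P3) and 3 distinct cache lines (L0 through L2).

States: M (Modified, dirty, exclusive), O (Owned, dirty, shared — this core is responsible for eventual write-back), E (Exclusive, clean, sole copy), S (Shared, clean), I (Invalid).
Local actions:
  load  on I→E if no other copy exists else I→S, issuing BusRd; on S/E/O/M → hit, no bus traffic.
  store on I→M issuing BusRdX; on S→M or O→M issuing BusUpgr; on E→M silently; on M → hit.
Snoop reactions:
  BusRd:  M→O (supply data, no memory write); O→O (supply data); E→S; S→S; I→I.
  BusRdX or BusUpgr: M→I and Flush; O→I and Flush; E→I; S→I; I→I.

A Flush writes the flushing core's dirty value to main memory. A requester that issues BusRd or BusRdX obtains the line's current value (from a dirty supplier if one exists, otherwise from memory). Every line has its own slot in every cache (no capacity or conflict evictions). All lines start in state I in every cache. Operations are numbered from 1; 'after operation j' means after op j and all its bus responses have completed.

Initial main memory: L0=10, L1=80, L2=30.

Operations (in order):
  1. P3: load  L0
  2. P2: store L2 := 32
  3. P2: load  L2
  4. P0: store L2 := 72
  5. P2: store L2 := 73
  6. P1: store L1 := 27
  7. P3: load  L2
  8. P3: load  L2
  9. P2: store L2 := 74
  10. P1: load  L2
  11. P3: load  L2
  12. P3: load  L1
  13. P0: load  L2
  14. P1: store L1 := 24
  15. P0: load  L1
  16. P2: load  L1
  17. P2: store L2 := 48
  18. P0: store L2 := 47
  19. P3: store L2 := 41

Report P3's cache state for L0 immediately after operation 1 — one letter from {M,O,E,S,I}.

state = E

  op1 P3: load  L0 → I/I/I/E on L0; bus BusRd; mem=10
  op2 P2: store L2 := 32 → I/I/M/I on L2; bus BusRdX; mem=30
  op3 P2: load  L2 → I/I/M/I on L2; bus (none); mem=30
  op4 P0: store L2 := 72 → M/I/I/I on L2; bus BusRdX Flush; mem=32
  op5 P2: store L2 := 73 → I/I/M/I on L2; bus BusRdX Flush; mem=72
  op6 P1: store L1 := 27 → I/M/I/I on L1; bus BusRdX; mem=80
  op7 P3: load  L2 → I/I/O/S on L2; bus BusRd; mem=72
  op8 P3: load  L2 → I/I/O/S on L2; bus (none); mem=72
  op9 P2: store L2 := 74 → I/I/M/I on L2; bus BusUpgr; mem=72
  op10 P1: load  L2 → I/S/O/I on L2; bus BusRd; mem=72
  op11 P3: load  L2 → I/S/O/S on L2; bus BusRd; mem=72
  op12 P3: load  L1 → I/O/I/S on L1; bus BusRd; mem=80
  op13 P0: load  L2 → S/S/O/S on L2; bus BusRd; mem=72
  op14 P1: store L1 := 24 → I/M/I/I on L1; bus BusUpgr; mem=80
  op15 P0: load  L1 → S/O/I/I on L1; bus BusRd; mem=80
  op16 P2: load  L1 → S/O/S/I on L1; bus BusRd; mem=80
  op17 P2: store L2 := 48 → I/I/M/I on L2; bus BusUpgr; mem=72
  op18 P0: store L2 := 47 → M/I/I/I on L2; bus BusRdX Flush; mem=48
  op19 P3: store L2 := 41 → I/I/I/M on L2; bus BusRdX Flush; mem=47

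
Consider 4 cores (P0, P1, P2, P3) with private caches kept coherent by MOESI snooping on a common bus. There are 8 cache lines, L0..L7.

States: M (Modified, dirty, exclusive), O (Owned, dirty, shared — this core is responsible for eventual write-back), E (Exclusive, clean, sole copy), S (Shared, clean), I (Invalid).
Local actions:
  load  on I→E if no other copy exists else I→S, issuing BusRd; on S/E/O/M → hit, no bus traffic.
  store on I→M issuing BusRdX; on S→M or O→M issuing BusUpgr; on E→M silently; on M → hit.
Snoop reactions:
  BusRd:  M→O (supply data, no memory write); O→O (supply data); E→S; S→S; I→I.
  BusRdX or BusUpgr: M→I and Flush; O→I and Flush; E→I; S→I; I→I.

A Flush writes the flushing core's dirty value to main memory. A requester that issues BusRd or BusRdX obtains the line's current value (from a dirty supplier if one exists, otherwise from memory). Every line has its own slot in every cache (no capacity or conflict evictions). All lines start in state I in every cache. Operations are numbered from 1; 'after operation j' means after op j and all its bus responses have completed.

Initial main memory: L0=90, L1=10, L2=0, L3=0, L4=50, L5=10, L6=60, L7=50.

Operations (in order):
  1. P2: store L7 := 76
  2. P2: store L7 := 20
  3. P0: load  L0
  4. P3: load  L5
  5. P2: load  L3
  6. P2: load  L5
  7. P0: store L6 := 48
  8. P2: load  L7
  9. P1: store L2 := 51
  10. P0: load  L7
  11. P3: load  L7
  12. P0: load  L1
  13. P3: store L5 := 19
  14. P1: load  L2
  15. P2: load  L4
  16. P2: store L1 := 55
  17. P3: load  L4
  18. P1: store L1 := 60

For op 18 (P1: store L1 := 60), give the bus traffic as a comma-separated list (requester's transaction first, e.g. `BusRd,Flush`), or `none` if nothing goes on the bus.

[1] P2: store L7 := 76 | P0:I, P1:I, P2:M(76), P3:I | bus: BusRdX
[2] P2: store L7 := 20 | P0:I, P1:I, P2:M(20), P3:I | bus: none
[3] P0: load  L0 | P0:E(90), P1:I, P2:I, P3:I | bus: BusRd
[4] P3: load  L5 | P0:I, P1:I, P2:I, P3:E(10) | bus: BusRd
[5] P2: load  L3 | P0:I, P1:I, P2:E(0), P3:I | bus: BusRd
[6] P2: load  L5 | P0:I, P1:I, P2:S(10), P3:S(10) | bus: BusRd
[7] P0: store L6 := 48 | P0:M(48), P1:I, P2:I, P3:I | bus: BusRdX
[8] P2: load  L7 | P0:I, P1:I, P2:M(20), P3:I | bus: none
[9] P1: store L2 := 51 | P0:I, P1:M(51), P2:I, P3:I | bus: BusRdX
[10] P0: load  L7 | P0:S(20), P1:I, P2:O(20), P3:I | bus: BusRd
[11] P3: load  L7 | P0:S(20), P1:I, P2:O(20), P3:S(20) | bus: BusRd
[12] P0: load  L1 | P0:E(10), P1:I, P2:I, P3:I | bus: BusRd
[13] P3: store L5 := 19 | P0:I, P1:I, P2:I, P3:M(19) | bus: BusUpgr
[14] P1: load  L2 | P0:I, P1:M(51), P2:I, P3:I | bus: none
[15] P2: load  L4 | P0:I, P1:I, P2:E(50), P3:I | bus: BusRd
[16] P2: store L1 := 55 | P0:I, P1:I, P2:M(55), P3:I | bus: BusRdX
[17] P3: load  L4 | P0:I, P1:I, P2:S(50), P3:S(50) | bus: BusRd
[18] P1: store L1 := 60 | P0:I, P1:M(60), P2:I, P3:I | bus: BusRdX,Flush

bus = BusRdX,Flush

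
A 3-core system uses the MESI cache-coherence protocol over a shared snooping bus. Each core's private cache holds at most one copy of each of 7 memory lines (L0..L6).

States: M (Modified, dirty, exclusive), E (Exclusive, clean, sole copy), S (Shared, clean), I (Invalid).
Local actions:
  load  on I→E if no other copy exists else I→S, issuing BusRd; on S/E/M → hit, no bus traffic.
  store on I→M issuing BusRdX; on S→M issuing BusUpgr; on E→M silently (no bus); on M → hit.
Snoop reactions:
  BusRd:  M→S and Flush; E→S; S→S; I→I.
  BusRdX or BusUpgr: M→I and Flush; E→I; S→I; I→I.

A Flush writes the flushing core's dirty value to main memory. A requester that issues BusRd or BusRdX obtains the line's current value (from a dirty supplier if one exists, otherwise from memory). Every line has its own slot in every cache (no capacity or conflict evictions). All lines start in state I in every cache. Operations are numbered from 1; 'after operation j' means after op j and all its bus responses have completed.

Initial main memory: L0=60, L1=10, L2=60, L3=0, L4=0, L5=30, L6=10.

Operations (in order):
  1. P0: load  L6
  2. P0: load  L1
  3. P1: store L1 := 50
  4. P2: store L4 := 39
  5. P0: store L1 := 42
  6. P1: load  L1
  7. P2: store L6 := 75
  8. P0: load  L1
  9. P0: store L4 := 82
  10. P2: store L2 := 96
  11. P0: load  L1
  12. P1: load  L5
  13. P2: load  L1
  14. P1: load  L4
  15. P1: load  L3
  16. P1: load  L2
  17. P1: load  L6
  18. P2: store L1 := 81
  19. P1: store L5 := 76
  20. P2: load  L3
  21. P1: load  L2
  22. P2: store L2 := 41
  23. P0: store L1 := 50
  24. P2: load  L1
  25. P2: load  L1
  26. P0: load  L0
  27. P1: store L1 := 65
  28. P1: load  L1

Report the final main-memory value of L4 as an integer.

memory[L4] = 82

1. P0: load  L6  bus=[BusRd]  L6: P0=E P1=I P2=I  mem[L6]=10
2. P0: load  L1  bus=[BusRd]  L1: P0=E P1=I P2=I  mem[L1]=10
3. P1: store L1 := 50  bus=[BusRdX]  L1: P0=I P1=M P2=I  mem[L1]=10
4. P2: store L4 := 39  bus=[BusRdX]  L4: P0=I P1=I P2=M  mem[L4]=0
5. P0: store L1 := 42  bus=[BusRdX,Flush]  L1: P0=M P1=I P2=I  mem[L1]=50
6. P1: load  L1  bus=[BusRd,Flush]  L1: P0=S P1=S P2=I  mem[L1]=42
7. P2: store L6 := 75  bus=[BusRdX]  L6: P0=I P1=I P2=M  mem[L6]=10
8. P0: load  L1  bus=[-]  L1: P0=S P1=S P2=I  mem[L1]=42
9. P0: store L4 := 82  bus=[BusRdX,Flush]  L4: P0=M P1=I P2=I  mem[L4]=39
10. P2: store L2 := 96  bus=[BusRdX]  L2: P0=I P1=I P2=M  mem[L2]=60
11. P0: load  L1  bus=[-]  L1: P0=S P1=S P2=I  mem[L1]=42
12. P1: load  L5  bus=[BusRd]  L5: P0=I P1=E P2=I  mem[L5]=30
13. P2: load  L1  bus=[BusRd]  L1: P0=S P1=S P2=S  mem[L1]=42
14. P1: load  L4  bus=[BusRd,Flush]  L4: P0=S P1=S P2=I  mem[L4]=82
15. P1: load  L3  bus=[BusRd]  L3: P0=I P1=E P2=I  mem[L3]=0
16. P1: load  L2  bus=[BusRd,Flush]  L2: P0=I P1=S P2=S  mem[L2]=96
17. P1: load  L6  bus=[BusRd,Flush]  L6: P0=I P1=S P2=S  mem[L6]=75
18. P2: store L1 := 81  bus=[BusUpgr]  L1: P0=I P1=I P2=M  mem[L1]=42
19. P1: store L5 := 76  bus=[-]  L5: P0=I P1=M P2=I  mem[L5]=30
20. P2: load  L3  bus=[BusRd]  L3: P0=I P1=S P2=S  mem[L3]=0
21. P1: load  L2  bus=[-]  L2: P0=I P1=S P2=S  mem[L2]=96
22. P2: store L2 := 41  bus=[BusUpgr]  L2: P0=I P1=I P2=M  mem[L2]=96
23. P0: store L1 := 50  bus=[BusRdX,Flush]  L1: P0=M P1=I P2=I  mem[L1]=81
24. P2: load  L1  bus=[BusRd,Flush]  L1: P0=S P1=I P2=S  mem[L1]=50
25. P2: load  L1  bus=[-]  L1: P0=S P1=I P2=S  mem[L1]=50
26. P0: load  L0  bus=[BusRd]  L0: P0=E P1=I P2=I  mem[L0]=60
27. P1: store L1 := 65  bus=[BusRdX]  L1: P0=I P1=M P2=I  mem[L1]=50
28. P1: load  L1  bus=[-]  L1: P0=I P1=M P2=I  mem[L1]=50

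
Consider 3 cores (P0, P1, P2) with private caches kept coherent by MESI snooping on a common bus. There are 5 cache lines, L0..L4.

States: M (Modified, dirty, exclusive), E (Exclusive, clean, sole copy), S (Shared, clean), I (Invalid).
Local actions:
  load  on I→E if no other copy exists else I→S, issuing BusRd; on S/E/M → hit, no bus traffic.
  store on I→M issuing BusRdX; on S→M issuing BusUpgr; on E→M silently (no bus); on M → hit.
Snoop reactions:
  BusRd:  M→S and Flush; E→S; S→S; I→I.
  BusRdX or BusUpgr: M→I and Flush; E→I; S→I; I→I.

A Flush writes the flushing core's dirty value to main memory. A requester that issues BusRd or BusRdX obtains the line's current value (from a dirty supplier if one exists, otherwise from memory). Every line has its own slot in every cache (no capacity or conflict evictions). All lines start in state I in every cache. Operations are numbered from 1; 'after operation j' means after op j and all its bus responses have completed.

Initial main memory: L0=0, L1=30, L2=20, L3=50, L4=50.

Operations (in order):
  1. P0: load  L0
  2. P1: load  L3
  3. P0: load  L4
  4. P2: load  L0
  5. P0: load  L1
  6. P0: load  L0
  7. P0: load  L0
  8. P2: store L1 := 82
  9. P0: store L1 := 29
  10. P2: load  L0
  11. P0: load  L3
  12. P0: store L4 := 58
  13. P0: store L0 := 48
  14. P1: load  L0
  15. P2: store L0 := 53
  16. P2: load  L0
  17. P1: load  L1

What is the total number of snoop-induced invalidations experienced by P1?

step 1: P0: load  L0  ⟶  EII  (L0)  txn=BusRd  M[L0]=0
step 2: P1: load  L3  ⟶  IEI  (L3)  txn=BusRd  M[L3]=50
step 3: P0: load  L4  ⟶  EII  (L4)  txn=BusRd  M[L4]=50
step 4: P2: load  L0  ⟶  SIS  (L0)  txn=BusRd  M[L0]=0
step 5: P0: load  L1  ⟶  EII  (L1)  txn=BusRd  M[L1]=30
step 6: P0: load  L0  ⟶  SIS  (L0)  txn=∅  M[L0]=0
step 7: P0: load  L0  ⟶  SIS  (L0)  txn=∅  M[L0]=0
step 8: P2: store L1 := 82  ⟶  IIM  (L1)  txn=BusRdX  M[L1]=30
step 9: P0: store L1 := 29  ⟶  MII  (L1)  txn=BusRdX+Flush  M[L1]=82
step 10: P2: load  L0  ⟶  SIS  (L0)  txn=∅  M[L0]=0
step 11: P0: load  L3  ⟶  SSI  (L3)  txn=BusRd  M[L3]=50
step 12: P0: store L4 := 58  ⟶  MII  (L4)  txn=∅  M[L4]=50
step 13: P0: store L0 := 48  ⟶  MII  (L0)  txn=BusUpgr  M[L0]=0
step 14: P1: load  L0  ⟶  SSI  (L0)  txn=BusRd+Flush  M[L0]=48
step 15: P2: store L0 := 53  ⟶  IIM  (L0)  txn=BusRdX  M[L0]=48
step 16: P2: load  L0  ⟶  IIM  (L0)  txn=∅  M[L0]=48
step 17: P1: load  L1  ⟶  SSI  (L1)  txn=BusRd+Flush  M[L1]=29

invalidations = 1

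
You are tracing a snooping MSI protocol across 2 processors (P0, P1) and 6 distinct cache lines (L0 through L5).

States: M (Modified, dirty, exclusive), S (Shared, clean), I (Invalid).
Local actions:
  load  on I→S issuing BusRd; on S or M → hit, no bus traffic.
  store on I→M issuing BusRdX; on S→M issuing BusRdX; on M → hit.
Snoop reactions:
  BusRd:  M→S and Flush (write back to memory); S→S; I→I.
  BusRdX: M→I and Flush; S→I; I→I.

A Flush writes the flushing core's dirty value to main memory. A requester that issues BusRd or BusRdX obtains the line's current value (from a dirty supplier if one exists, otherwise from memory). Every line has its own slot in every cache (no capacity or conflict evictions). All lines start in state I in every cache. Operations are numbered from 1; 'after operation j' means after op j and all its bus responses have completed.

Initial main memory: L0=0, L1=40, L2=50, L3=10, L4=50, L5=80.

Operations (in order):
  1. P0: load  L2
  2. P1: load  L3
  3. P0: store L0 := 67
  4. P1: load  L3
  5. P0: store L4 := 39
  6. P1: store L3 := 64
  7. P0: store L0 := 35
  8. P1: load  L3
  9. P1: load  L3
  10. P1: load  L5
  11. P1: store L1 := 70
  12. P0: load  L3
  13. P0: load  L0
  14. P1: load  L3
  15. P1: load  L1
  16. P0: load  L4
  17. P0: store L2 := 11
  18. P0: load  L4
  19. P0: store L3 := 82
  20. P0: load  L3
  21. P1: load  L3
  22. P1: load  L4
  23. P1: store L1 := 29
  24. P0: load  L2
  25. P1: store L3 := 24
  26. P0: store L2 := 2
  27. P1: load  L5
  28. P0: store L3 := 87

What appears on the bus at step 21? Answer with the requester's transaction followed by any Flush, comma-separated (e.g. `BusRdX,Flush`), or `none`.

step 1: P0: load  L2  ⟶  SI  (L2)  txn=BusRd  M[L2]=50
step 2: P1: load  L3  ⟶  IS  (L3)  txn=BusRd  M[L3]=10
step 3: P0: store L0 := 67  ⟶  MI  (L0)  txn=BusRdX  M[L0]=0
step 4: P1: load  L3  ⟶  IS  (L3)  txn=∅  M[L3]=10
step 5: P0: store L4 := 39  ⟶  MI  (L4)  txn=BusRdX  M[L4]=50
step 6: P1: store L3 := 64  ⟶  IM  (L3)  txn=BusRdX  M[L3]=10
step 7: P0: store L0 := 35  ⟶  MI  (L0)  txn=∅  M[L0]=0
step 8: P1: load  L3  ⟶  IM  (L3)  txn=∅  M[L3]=10
step 9: P1: load  L3  ⟶  IM  (L3)  txn=∅  M[L3]=10
step 10: P1: load  L5  ⟶  IS  (L5)  txn=BusRd  M[L5]=80
step 11: P1: store L1 := 70  ⟶  IM  (L1)  txn=BusRdX  M[L1]=40
step 12: P0: load  L3  ⟶  SS  (L3)  txn=BusRd+Flush  M[L3]=64
step 13: P0: load  L0  ⟶  MI  (L0)  txn=∅  M[L0]=0
step 14: P1: load  L3  ⟶  SS  (L3)  txn=∅  M[L3]=64
step 15: P1: load  L1  ⟶  IM  (L1)  txn=∅  M[L1]=40
step 16: P0: load  L4  ⟶  MI  (L4)  txn=∅  M[L4]=50
step 17: P0: store L2 := 11  ⟶  MI  (L2)  txn=BusRdX  M[L2]=50
step 18: P0: load  L4  ⟶  MI  (L4)  txn=∅  M[L4]=50
step 19: P0: store L3 := 82  ⟶  MI  (L3)  txn=BusRdX  M[L3]=64
step 20: P0: load  L3  ⟶  MI  (L3)  txn=∅  M[L3]=64
step 21: P1: load  L3  ⟶  SS  (L3)  txn=BusRd+Flush  M[L3]=82
step 22: P1: load  L4  ⟶  SS  (L4)  txn=BusRd+Flush  M[L4]=39
step 23: P1: store L1 := 29  ⟶  IM  (L1)  txn=∅  M[L1]=40
step 24: P0: load  L2  ⟶  MI  (L2)  txn=∅  M[L2]=50
step 25: P1: store L3 := 24  ⟶  IM  (L3)  txn=BusRdX  M[L3]=82
step 26: P0: store L2 := 2  ⟶  MI  (L2)  txn=∅  M[L2]=50
step 27: P1: load  L5  ⟶  IS  (L5)  txn=∅  M[L5]=80
step 28: P0: store L3 := 87  ⟶  MI  (L3)  txn=BusRdX+Flush  M[L3]=24

bus = BusRd,Flush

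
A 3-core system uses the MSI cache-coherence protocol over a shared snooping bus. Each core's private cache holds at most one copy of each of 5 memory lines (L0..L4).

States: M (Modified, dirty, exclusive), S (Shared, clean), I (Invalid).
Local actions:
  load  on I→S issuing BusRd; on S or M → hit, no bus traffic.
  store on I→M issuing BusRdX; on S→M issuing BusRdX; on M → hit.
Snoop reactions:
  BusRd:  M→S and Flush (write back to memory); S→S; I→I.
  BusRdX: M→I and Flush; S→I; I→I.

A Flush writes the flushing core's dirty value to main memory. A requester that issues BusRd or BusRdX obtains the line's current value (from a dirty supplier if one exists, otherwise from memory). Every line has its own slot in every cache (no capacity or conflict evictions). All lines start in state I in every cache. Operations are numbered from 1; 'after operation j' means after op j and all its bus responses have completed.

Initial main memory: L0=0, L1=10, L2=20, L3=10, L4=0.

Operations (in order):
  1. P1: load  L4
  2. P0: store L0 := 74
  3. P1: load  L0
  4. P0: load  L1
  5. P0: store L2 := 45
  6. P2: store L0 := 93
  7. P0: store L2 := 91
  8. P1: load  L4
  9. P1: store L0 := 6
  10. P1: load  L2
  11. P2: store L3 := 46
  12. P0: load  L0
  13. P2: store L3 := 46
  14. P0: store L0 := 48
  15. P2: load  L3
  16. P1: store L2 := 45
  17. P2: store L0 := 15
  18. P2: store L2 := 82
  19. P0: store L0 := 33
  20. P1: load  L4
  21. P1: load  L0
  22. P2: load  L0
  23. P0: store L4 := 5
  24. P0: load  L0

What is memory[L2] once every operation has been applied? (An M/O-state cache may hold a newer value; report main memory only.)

1. P1: load  L4  bus=[BusRd]  L4: P0=I P1=S P2=I  mem[L4]=0
2. P0: store L0 := 74  bus=[BusRdX]  L0: P0=M P1=I P2=I  mem[L0]=0
3. P1: load  L0  bus=[BusRd,Flush]  L0: P0=S P1=S P2=I  mem[L0]=74
4. P0: load  L1  bus=[BusRd]  L1: P0=S P1=I P2=I  mem[L1]=10
5. P0: store L2 := 45  bus=[BusRdX]  L2: P0=M P1=I P2=I  mem[L2]=20
6. P2: store L0 := 93  bus=[BusRdX]  L0: P0=I P1=I P2=M  mem[L0]=74
7. P0: store L2 := 91  bus=[-]  L2: P0=M P1=I P2=I  mem[L2]=20
8. P1: load  L4  bus=[-]  L4: P0=I P1=S P2=I  mem[L4]=0
9. P1: store L0 := 6  bus=[BusRdX,Flush]  L0: P0=I P1=M P2=I  mem[L0]=93
10. P1: load  L2  bus=[BusRd,Flush]  L2: P0=S P1=S P2=I  mem[L2]=91
11. P2: store L3 := 46  bus=[BusRdX]  L3: P0=I P1=I P2=M  mem[L3]=10
12. P0: load  L0  bus=[BusRd,Flush]  L0: P0=S P1=S P2=I  mem[L0]=6
13. P2: store L3 := 46  bus=[-]  L3: P0=I P1=I P2=M  mem[L3]=10
14. P0: store L0 := 48  bus=[BusRdX]  L0: P0=M P1=I P2=I  mem[L0]=6
15. P2: load  L3  bus=[-]  L3: P0=I P1=I P2=M  mem[L3]=10
16. P1: store L2 := 45  bus=[BusRdX]  L2: P0=I P1=M P2=I  mem[L2]=91
17. P2: store L0 := 15  bus=[BusRdX,Flush]  L0: P0=I P1=I P2=M  mem[L0]=48
18. P2: store L2 := 82  bus=[BusRdX,Flush]  L2: P0=I P1=I P2=M  mem[L2]=45
19. P0: store L0 := 33  bus=[BusRdX,Flush]  L0: P0=M P1=I P2=I  mem[L0]=15
20. P1: load  L4  bus=[-]  L4: P0=I P1=S P2=I  mem[L4]=0
21. P1: load  L0  bus=[BusRd,Flush]  L0: P0=S P1=S P2=I  mem[L0]=33
22. P2: load  L0  bus=[BusRd]  L0: P0=S P1=S P2=S  mem[L0]=33
23. P0: store L4 := 5  bus=[BusRdX]  L4: P0=M P1=I P2=I  mem[L4]=0
24. P0: load  L0  bus=[-]  L0: P0=S P1=S P2=S  mem[L0]=33

memory[L2] = 45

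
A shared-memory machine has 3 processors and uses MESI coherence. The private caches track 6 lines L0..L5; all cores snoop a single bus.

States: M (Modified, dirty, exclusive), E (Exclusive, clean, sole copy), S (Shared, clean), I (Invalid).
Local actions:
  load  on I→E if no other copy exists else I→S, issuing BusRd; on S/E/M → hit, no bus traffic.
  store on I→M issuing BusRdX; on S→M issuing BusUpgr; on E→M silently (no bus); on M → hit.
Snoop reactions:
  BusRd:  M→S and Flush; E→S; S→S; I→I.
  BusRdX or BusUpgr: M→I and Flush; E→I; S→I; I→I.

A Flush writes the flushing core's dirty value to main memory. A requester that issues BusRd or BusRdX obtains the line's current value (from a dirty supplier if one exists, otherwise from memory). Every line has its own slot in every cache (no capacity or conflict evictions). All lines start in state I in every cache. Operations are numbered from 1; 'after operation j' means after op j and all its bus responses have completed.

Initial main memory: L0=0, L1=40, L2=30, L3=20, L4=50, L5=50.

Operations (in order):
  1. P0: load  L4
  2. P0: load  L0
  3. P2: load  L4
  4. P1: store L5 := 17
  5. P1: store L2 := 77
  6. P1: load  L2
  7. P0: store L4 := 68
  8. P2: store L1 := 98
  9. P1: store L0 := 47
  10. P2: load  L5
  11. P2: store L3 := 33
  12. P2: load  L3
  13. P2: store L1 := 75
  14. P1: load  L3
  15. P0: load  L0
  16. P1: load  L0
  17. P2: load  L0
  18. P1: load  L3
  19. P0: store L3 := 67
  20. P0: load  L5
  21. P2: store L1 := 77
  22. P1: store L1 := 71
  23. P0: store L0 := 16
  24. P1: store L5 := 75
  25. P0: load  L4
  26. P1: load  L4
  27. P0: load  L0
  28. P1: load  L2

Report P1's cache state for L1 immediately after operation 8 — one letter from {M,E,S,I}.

  op1 P0: load  L4 → E/I/I on L4; bus BusRd; mem=50
  op2 P0: load  L0 → E/I/I on L0; bus BusRd; mem=0
  op3 P2: load  L4 → S/I/S on L4; bus BusRd; mem=50
  op4 P1: store L5 := 17 → I/M/I on L5; bus BusRdX; mem=50
  op5 P1: store L2 := 77 → I/M/I on L2; bus BusRdX; mem=30
  op6 P1: load  L2 → I/M/I on L2; bus (none); mem=30
  op7 P0: store L4 := 68 → M/I/I on L4; bus BusUpgr; mem=50
  op8 P2: store L1 := 98 → I/I/M on L1; bus BusRdX; mem=40
  op9 P1: store L0 := 47 → I/M/I on L0; bus BusRdX; mem=0
  op10 P2: load  L5 → I/S/S on L5; bus BusRd Flush; mem=17
  op11 P2: store L3 := 33 → I/I/M on L3; bus BusRdX; mem=20
  op12 P2: load  L3 → I/I/M on L3; bus (none); mem=20
  op13 P2: store L1 := 75 → I/I/M on L1; bus (none); mem=40
  op14 P1: load  L3 → I/S/S on L3; bus BusRd Flush; mem=33
  op15 P0: load  L0 → S/S/I on L0; bus BusRd Flush; mem=47
  op16 P1: load  L0 → S/S/I on L0; bus (none); mem=47
  op17 P2: load  L0 → S/S/S on L0; bus BusRd; mem=47
  op18 P1: load  L3 → I/S/S on L3; bus (none); mem=33
  op19 P0: store L3 := 67 → M/I/I on L3; bus BusRdX; mem=33
  op20 P0: load  L5 → S/S/S on L5; bus BusRd; mem=17
  op21 P2: store L1 := 77 → I/I/M on L1; bus (none); mem=40
  op22 P1: store L1 := 71 → I/M/I on L1; bus BusRdX Flush; mem=77
  op23 P0: store L0 := 16 → M/I/I on L0; bus BusUpgr; mem=47
  op24 P1: store L5 := 75 → I/M/I on L5; bus BusUpgr; mem=17
  op25 P0: load  L4 → M/I/I on L4; bus (none); mem=50
  op26 P1: load  L4 → S/S/I on L4; bus BusRd Flush; mem=68
  op27 P0: load  L0 → M/I/I on L0; bus (none); mem=47
  op28 P1: load  L2 → I/M/I on L2; bus (none); mem=30

state = I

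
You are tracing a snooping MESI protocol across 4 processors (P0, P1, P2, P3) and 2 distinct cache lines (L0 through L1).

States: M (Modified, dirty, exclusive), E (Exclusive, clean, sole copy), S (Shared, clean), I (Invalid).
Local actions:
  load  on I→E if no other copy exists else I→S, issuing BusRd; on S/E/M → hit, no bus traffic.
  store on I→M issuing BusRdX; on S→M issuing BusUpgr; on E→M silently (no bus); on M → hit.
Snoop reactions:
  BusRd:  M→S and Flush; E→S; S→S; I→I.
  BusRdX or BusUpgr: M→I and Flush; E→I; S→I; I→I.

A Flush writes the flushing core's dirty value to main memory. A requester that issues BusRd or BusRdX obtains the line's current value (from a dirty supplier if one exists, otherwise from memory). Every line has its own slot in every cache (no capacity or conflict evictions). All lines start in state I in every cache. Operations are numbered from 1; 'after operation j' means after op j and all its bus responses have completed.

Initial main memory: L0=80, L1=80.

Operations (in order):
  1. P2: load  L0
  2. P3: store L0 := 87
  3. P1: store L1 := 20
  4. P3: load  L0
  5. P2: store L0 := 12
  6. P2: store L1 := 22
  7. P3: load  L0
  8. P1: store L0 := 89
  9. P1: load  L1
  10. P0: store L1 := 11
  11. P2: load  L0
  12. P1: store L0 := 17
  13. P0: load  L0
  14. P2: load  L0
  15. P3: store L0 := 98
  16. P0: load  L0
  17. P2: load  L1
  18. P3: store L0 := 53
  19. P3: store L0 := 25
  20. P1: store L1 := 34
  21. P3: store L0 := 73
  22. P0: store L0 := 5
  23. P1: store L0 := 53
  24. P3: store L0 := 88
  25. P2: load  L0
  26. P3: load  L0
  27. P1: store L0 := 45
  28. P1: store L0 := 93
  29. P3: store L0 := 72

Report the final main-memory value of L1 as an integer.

  op1 P2: load  L0 → I/I/E/I on L0; bus BusRd; mem=80
  op2 P3: store L0 := 87 → I/I/I/M on L0; bus BusRdX; mem=80
  op3 P1: store L1 := 20 → I/M/I/I on L1; bus BusRdX; mem=80
  op4 P3: load  L0 → I/I/I/M on L0; bus (none); mem=80
  op5 P2: store L0 := 12 → I/I/M/I on L0; bus BusRdX Flush; mem=87
  op6 P2: store L1 := 22 → I/I/M/I on L1; bus BusRdX Flush; mem=20
  op7 P3: load  L0 → I/I/S/S on L0; bus BusRd Flush; mem=12
  op8 P1: store L0 := 89 → I/M/I/I on L0; bus BusRdX; mem=12
  op9 P1: load  L1 → I/S/S/I on L1; bus BusRd Flush; mem=22
  op10 P0: store L1 := 11 → M/I/I/I on L1; bus BusRdX; mem=22
  op11 P2: load  L0 → I/S/S/I on L0; bus BusRd Flush; mem=89
  op12 P1: store L0 := 17 → I/M/I/I on L0; bus BusUpgr; mem=89
  op13 P0: load  L0 → S/S/I/I on L0; bus BusRd Flush; mem=17
  op14 P2: load  L0 → S/S/S/I on L0; bus BusRd; mem=17
  op15 P3: store L0 := 98 → I/I/I/M on L0; bus BusRdX; mem=17
  op16 P0: load  L0 → S/I/I/S on L0; bus BusRd Flush; mem=98
  op17 P2: load  L1 → S/I/S/I on L1; bus BusRd Flush; mem=11
  op18 P3: store L0 := 53 → I/I/I/M on L0; bus BusUpgr; mem=98
  op19 P3: store L0 := 25 → I/I/I/M on L0; bus (none); mem=98
  op20 P1: store L1 := 34 → I/M/I/I on L1; bus BusRdX; mem=11
  op21 P3: store L0 := 73 → I/I/I/M on L0; bus (none); mem=98
  op22 P0: store L0 := 5 → M/I/I/I on L0; bus BusRdX Flush; mem=73
  op23 P1: store L0 := 53 → I/M/I/I on L0; bus BusRdX Flush; mem=5
  op24 P3: store L0 := 88 → I/I/I/M on L0; bus BusRdX Flush; mem=53
  op25 P2: load  L0 → I/I/S/S on L0; bus BusRd Flush; mem=88
  op26 P3: load  L0 → I/I/S/S on L0; bus (none); mem=88
  op27 P1: store L0 := 45 → I/M/I/I on L0; bus BusRdX; mem=88
  op28 P1: store L0 := 93 → I/M/I/I on L0; bus (none); mem=88
  op29 P3: store L0 := 72 → I/I/I/M on L0; bus BusRdX Flush; mem=93

memory[L1] = 11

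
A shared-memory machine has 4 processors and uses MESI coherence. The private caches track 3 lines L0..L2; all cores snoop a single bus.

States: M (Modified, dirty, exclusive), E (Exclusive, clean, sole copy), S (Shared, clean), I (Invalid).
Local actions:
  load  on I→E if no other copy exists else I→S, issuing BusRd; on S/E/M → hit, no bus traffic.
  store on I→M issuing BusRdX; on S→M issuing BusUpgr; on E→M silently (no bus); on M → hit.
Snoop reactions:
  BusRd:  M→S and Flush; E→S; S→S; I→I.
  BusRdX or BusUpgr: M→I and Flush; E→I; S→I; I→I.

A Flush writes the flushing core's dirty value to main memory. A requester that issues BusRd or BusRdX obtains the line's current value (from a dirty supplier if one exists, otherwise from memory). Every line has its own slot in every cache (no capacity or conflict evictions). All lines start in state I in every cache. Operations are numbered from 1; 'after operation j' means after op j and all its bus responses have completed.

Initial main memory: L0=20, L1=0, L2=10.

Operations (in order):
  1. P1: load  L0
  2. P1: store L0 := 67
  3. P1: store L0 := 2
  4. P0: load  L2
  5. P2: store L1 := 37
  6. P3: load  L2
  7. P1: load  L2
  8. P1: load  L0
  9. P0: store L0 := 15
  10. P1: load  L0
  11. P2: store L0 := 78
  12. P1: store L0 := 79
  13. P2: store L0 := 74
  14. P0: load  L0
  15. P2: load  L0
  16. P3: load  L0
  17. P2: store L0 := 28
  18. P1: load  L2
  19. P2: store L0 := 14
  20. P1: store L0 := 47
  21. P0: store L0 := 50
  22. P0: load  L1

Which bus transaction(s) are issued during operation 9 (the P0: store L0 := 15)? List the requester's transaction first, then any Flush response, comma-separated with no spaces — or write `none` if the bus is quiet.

bus = BusRdX,Flush

[1] P1: load  L0 | P0:I, P1:E(20), P2:I, P3:I | bus: BusRd
[2] P1: store L0 := 67 | P0:I, P1:M(67), P2:I, P3:I | bus: none
[3] P1: store L0 := 2 | P0:I, P1:M(2), P2:I, P3:I | bus: none
[4] P0: load  L2 | P0:E(10), P1:I, P2:I, P3:I | bus: BusRd
[5] P2: store L1 := 37 | P0:I, P1:I, P2:M(37), P3:I | bus: BusRdX
[6] P3: load  L2 | P0:S(10), P1:I, P2:I, P3:S(10) | bus: BusRd
[7] P1: load  L2 | P0:S(10), P1:S(10), P2:I, P3:S(10) | bus: BusRd
[8] P1: load  L0 | P0:I, P1:M(2), P2:I, P3:I | bus: none
[9] P0: store L0 := 15 | P0:M(15), P1:I, P2:I, P3:I | bus: BusRdX,Flush
[10] P1: load  L0 | P0:S(15), P1:S(15), P2:I, P3:I | bus: BusRd,Flush
[11] P2: store L0 := 78 | P0:I, P1:I, P2:M(78), P3:I | bus: BusRdX
[12] P1: store L0 := 79 | P0:I, P1:M(79), P2:I, P3:I | bus: BusRdX,Flush
[13] P2: store L0 := 74 | P0:I, P1:I, P2:M(74), P3:I | bus: BusRdX,Flush
[14] P0: load  L0 | P0:S(74), P1:I, P2:S(74), P3:I | bus: BusRd,Flush
[15] P2: load  L0 | P0:S(74), P1:I, P2:S(74), P3:I | bus: none
[16] P3: load  L0 | P0:S(74), P1:I, P2:S(74), P3:S(74) | bus: BusRd
[17] P2: store L0 := 28 | P0:I, P1:I, P2:M(28), P3:I | bus: BusUpgr
[18] P1: load  L2 | P0:S(10), P1:S(10), P2:I, P3:S(10) | bus: none
[19] P2: store L0 := 14 | P0:I, P1:I, P2:M(14), P3:I | bus: none
[20] P1: store L0 := 47 | P0:I, P1:M(47), P2:I, P3:I | bus: BusRdX,Flush
[21] P0: store L0 := 50 | P0:M(50), P1:I, P2:I, P3:I | bus: BusRdX,Flush
[22] P0: load  L1 | P0:S(37), P1:I, P2:S(37), P3:I | bus: BusRd,Flush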